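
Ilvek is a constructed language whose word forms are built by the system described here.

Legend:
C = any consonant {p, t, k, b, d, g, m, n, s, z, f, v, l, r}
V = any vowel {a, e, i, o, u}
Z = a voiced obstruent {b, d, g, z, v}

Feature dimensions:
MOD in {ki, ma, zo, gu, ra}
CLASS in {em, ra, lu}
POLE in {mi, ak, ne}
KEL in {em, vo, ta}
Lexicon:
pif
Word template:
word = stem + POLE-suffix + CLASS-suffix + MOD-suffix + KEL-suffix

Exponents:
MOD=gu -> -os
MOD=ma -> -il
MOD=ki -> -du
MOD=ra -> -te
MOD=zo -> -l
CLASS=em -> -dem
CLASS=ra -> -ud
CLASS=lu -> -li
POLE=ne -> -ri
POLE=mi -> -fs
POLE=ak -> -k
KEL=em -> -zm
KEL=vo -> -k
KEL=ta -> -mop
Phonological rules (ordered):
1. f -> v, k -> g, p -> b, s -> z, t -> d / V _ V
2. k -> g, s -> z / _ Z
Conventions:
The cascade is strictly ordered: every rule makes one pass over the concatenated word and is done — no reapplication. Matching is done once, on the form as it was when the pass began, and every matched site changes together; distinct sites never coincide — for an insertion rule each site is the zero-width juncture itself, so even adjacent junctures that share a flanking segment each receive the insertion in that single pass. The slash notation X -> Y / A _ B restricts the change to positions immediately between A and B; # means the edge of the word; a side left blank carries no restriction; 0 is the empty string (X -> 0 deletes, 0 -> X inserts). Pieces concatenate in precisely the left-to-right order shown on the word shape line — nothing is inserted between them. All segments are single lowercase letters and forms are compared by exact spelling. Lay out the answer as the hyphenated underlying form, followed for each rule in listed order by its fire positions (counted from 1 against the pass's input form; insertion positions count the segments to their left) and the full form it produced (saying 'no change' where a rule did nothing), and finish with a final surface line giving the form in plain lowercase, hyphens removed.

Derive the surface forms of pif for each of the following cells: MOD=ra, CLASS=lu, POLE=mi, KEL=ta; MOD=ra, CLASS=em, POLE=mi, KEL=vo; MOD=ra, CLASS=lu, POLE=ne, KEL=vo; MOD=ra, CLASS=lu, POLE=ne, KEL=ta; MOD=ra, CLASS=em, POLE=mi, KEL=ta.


cell MOD=ra, CLASS=lu, POLE=mi, KEL=ta:
underlying: pif-fs-li-te-mop
1. f -> v, k -> g, p -> b, s -> z, t -> d / V _ V: fires at position(s) 8: piffslidemop
2. k -> g, s -> z / _ Z: no change
surface: piffslidemop

cell MOD=ra, CLASS=em, POLE=mi, KEL=vo:
underlying: pif-fs-dem-te-k
1. f -> v, k -> g, p -> b, s -> z, t -> d / V _ V: no change
2. k -> g, s -> z / _ Z: fires at position(s) 5: piffzdemtek
surface: piffzdemtek

cell MOD=ra, CLASS=lu, POLE=ne, KEL=vo:
underlying: pif-ri-li-te-k
1. f -> v, k -> g, p -> b, s -> z, t -> d / V _ V: fires at position(s) 8: pifrilidek
2. k -> g, s -> z / _ Z: no change
surface: pifrilidek

cell MOD=ra, CLASS=lu, POLE=ne, KEL=ta:
underlying: pif-ri-li-te-mop
1. f -> v, k -> g, p -> b, s -> z, t -> d / V _ V: fires at position(s) 8: pifrilidemop
2. k -> g, s -> z / _ Z: no change
surface: pifrilidemop

cell MOD=ra, CLASS=em, POLE=mi, KEL=ta:
underlying: pif-fs-dem-te-mop
1. f -> v, k -> g, p -> b, s -> z, t -> d / V _ V: no change
2. k -> g, s -> z / _ Z: fires at position(s) 5: piffzdemtemop
surface: piffzdemtemop


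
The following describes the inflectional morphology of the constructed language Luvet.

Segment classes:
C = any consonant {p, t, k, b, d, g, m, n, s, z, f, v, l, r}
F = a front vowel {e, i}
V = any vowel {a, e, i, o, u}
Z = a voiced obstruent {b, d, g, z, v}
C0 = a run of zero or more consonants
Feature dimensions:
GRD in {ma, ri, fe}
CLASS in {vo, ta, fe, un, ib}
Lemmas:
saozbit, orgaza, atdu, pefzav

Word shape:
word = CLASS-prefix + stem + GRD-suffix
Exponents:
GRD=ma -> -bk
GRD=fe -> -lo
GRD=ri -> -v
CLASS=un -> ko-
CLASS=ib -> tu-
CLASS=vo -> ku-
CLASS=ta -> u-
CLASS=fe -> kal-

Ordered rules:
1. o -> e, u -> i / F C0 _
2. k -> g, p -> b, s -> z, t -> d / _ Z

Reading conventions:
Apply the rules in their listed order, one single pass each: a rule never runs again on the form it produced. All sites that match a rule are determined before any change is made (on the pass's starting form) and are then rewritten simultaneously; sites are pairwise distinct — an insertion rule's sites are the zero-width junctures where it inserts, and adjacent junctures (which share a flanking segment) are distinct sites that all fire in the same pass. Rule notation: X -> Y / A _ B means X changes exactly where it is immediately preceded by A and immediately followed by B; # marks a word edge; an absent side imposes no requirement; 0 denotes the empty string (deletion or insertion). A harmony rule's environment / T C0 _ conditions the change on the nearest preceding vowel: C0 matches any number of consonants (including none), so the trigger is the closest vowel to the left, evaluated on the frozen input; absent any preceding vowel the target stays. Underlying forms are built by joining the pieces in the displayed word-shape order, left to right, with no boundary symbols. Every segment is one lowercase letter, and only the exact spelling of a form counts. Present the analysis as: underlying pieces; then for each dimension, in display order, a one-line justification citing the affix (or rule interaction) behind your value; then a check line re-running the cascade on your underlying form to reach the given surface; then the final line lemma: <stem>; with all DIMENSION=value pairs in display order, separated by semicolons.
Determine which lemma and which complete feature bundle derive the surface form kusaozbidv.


underlying: ku-saozbit-v
GRD=ri - signalled by the affix -v
CLASS=vo - signalled by the affix ku-
check: kusaozbitv -> kusaozbitv -> kusaozbidv
lemma: saozbit; GRD=ri; CLASS=vo


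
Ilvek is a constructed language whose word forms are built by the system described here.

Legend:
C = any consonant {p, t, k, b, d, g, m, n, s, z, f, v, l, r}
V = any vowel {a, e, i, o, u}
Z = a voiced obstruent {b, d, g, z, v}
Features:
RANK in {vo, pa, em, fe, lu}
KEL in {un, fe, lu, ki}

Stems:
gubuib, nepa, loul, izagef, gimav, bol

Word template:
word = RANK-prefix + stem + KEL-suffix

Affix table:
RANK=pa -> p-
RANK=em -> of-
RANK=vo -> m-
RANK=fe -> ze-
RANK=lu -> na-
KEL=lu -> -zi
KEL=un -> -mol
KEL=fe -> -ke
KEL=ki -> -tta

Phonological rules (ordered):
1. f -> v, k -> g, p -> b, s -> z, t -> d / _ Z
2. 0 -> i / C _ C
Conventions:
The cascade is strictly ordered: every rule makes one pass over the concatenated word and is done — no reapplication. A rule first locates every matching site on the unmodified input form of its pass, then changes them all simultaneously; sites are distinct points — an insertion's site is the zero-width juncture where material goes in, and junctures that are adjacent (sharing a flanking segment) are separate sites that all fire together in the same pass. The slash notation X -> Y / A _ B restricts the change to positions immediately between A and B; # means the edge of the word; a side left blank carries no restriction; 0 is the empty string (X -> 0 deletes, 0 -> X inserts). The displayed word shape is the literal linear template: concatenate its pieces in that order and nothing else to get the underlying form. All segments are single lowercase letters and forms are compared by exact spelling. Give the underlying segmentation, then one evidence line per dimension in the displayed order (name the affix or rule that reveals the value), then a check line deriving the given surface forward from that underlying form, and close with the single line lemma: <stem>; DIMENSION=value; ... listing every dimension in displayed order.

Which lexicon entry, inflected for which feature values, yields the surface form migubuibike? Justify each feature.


underlying: m-gubuib-ke
RANK=vo - signalled by the affix m-
KEL=fe - signalled by the affix -ke
check: mgubuibke -> mgubuibke -> migubuibike
lemma: gubuib; RANK=vo; KEL=fe


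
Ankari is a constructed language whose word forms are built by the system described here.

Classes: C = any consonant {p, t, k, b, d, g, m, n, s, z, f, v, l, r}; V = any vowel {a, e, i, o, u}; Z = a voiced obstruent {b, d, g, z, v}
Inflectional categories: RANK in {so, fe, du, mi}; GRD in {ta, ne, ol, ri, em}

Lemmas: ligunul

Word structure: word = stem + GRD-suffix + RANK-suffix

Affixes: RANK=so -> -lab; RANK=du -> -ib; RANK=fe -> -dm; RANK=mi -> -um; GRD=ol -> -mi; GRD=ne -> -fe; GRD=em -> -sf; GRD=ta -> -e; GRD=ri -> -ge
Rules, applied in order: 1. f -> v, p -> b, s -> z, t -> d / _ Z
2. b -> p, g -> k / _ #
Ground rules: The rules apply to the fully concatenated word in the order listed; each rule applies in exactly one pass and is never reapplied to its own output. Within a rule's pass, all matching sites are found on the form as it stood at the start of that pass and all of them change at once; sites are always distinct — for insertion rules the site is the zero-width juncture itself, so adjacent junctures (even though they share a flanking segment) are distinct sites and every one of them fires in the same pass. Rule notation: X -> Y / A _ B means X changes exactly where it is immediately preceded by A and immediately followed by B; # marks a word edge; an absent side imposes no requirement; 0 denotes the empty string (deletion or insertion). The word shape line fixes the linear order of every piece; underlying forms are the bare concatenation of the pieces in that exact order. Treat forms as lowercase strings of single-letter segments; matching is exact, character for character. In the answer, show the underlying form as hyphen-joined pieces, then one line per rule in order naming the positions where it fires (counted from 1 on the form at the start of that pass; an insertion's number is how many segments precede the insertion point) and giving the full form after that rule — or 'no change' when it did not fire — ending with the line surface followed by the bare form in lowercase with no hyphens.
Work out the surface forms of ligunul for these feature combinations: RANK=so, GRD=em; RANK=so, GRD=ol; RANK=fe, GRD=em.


cell RANK=so, GRD=em:
underlying: ligunul-sf-lab
1. f -> v, p -> b, s -> z, t -> d / _ Z: no change
2. b -> p, g -> k / _ #: fires at position(s) 12: ligunulsflap
surface: ligunulsflap

cell RANK=so, GRD=ol:
underlying: ligunul-mi-lab
1. f -> v, p -> b, s -> z, t -> d / _ Z: no change
2. b -> p, g -> k / _ #: fires at position(s) 12: ligunulmilap
surface: ligunulmilap

cell RANK=fe, GRD=em:
underlying: ligunul-sf-dm
1. f -> v, p -> b, s -> z, t -> d / _ Z: fires at position(s) 9: ligunulsvdm
2. b -> p, g -> k / _ #: no change
surface: ligunulsvdm


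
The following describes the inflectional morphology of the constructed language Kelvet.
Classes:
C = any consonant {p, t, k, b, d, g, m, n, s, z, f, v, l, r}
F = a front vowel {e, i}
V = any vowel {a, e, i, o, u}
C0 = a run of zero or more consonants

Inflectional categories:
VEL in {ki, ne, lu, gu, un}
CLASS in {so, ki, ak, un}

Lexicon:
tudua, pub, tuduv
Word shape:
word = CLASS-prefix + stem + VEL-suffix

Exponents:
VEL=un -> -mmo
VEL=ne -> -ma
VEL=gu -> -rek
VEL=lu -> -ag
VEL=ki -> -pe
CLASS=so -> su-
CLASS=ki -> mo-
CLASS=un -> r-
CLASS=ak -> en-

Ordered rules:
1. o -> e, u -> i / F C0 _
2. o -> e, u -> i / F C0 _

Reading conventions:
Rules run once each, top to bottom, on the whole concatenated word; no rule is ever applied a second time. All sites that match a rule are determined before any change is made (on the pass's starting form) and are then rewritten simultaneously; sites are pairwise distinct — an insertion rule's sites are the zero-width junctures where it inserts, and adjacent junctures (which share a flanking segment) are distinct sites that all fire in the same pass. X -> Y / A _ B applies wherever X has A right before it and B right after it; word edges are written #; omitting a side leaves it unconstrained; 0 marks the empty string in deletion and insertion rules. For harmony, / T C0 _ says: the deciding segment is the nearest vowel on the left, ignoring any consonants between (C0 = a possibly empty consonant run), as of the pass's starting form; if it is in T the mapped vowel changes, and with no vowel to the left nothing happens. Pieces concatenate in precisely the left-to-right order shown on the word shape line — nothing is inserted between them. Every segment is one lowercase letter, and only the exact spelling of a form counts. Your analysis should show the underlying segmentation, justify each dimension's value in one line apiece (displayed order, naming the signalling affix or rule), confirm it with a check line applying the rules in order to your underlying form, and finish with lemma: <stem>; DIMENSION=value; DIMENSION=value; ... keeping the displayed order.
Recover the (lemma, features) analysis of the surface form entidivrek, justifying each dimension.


underlying: en-tuduv-rek
VEL=gu - signalled by the affix -rek
CLASS=ak - signalled by the affix en-
check: entuduvrek -> entiduvrek -> entidivrek
lemma: tuduv; VEL=gu; CLASS=ak


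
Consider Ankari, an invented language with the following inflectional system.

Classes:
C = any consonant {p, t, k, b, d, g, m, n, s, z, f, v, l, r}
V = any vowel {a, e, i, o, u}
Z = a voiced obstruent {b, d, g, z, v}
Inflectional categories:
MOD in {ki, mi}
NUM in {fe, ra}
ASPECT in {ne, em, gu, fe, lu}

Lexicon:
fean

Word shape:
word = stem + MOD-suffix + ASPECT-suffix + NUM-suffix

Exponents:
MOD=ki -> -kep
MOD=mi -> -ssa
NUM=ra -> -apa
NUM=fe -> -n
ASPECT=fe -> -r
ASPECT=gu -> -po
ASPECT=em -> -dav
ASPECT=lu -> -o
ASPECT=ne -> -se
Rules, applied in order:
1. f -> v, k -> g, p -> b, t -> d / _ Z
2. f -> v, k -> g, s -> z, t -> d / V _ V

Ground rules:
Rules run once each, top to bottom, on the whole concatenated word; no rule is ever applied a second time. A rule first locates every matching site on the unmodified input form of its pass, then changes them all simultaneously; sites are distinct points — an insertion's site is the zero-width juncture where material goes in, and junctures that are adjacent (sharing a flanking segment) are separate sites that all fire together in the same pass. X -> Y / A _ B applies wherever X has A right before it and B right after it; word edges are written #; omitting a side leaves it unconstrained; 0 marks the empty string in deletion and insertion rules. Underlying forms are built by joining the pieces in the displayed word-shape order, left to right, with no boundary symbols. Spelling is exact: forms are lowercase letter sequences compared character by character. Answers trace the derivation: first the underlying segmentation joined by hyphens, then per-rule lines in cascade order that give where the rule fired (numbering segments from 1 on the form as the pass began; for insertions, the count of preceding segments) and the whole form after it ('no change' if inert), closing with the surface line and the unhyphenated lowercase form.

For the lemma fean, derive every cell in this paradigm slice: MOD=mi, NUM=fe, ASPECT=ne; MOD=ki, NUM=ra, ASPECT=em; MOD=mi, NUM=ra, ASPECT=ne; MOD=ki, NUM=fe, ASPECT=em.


cell MOD=mi, NUM=fe, ASPECT=ne:
underlying: fean-ssa-se-n
1. f -> v, k -> g, p -> b, t -> d / _ Z: no change
2. f -> v, k -> g, s -> z, t -> d / V _ V: fires at position(s) 8: feanssazen
surface: feanssazen

cell MOD=ki, NUM=ra, ASPECT=em:
underlying: fean-kep-dav-apa
1. f -> v, k -> g, p -> b, t -> d / _ Z: fires at position(s) 7: feankebdavapa
2. f -> v, k -> g, s -> z, t -> d / V _ V: no change
surface: feankebdavapa

cell MOD=mi, NUM=ra, ASPECT=ne:
underlying: fean-ssa-se-apa
1. f -> v, k -> g, p -> b, t -> d / _ Z: no change
2. f -> v, k -> g, s -> z, t -> d / V _ V: fires at position(s) 8: feanssazeapa
surface: feanssazeapa

cell MOD=ki, NUM=fe, ASPECT=em:
underlying: fean-kep-dav-n
1. f -> v, k -> g, p -> b, t -> d / _ Z: fires at position(s) 7: feankebdavn
2. f -> v, k -> g, s -> z, t -> d / V _ V: no change
surface: feankebdavn


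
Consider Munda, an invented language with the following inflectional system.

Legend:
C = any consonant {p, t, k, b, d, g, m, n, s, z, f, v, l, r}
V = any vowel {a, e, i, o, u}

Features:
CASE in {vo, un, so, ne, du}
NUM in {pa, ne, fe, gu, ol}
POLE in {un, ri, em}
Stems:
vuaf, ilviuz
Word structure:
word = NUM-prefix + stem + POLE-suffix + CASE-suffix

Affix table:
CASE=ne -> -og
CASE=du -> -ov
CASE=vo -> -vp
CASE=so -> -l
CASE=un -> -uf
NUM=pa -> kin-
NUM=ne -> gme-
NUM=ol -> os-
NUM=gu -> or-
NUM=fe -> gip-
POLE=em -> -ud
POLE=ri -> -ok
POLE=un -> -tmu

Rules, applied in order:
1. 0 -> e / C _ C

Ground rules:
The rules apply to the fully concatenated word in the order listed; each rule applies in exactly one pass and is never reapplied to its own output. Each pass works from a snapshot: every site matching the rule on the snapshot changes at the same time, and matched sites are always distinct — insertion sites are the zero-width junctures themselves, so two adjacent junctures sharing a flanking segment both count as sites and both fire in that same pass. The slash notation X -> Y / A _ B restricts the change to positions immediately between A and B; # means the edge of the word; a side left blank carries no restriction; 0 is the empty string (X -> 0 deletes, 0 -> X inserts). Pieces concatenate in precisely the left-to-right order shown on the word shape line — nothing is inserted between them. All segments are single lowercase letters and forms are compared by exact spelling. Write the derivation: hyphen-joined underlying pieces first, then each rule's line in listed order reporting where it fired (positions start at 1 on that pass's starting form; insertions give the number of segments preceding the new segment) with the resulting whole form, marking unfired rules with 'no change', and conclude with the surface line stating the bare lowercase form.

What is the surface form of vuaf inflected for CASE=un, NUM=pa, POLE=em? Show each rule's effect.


underlying: kin-vuaf-ud-uf
1. 0 -> e / C _ C: inserts after position(s) 3: kinevuafuduf
surface: kinevuafuduf


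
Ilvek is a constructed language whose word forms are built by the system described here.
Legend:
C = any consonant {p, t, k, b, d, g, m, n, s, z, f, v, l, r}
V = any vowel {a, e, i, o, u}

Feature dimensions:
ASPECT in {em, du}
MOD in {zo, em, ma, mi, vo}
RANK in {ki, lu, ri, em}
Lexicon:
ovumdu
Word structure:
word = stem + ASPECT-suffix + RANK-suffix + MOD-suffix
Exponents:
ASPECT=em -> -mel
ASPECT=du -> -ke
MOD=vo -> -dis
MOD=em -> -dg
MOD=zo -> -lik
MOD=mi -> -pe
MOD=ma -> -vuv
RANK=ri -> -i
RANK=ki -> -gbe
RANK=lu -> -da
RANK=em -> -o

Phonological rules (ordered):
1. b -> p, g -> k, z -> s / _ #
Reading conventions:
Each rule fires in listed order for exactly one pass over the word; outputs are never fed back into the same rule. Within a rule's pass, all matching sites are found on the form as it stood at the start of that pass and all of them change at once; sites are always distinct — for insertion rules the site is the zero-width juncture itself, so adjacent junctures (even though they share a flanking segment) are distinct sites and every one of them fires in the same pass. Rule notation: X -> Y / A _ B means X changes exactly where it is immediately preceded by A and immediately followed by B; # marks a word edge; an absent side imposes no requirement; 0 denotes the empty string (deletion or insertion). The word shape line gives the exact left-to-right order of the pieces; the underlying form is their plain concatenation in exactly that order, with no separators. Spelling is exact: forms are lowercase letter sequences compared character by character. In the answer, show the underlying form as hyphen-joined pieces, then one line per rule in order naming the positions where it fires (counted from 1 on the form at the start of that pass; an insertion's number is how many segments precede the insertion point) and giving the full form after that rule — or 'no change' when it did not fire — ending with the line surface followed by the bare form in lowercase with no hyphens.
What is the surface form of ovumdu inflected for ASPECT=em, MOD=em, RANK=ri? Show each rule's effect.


underlying: ovumdu-mel-i-dg
1. b -> p, g -> k, z -> s / _ #: fires at position(s) 12: ovumdumelidk
surface: ovumdumelidk


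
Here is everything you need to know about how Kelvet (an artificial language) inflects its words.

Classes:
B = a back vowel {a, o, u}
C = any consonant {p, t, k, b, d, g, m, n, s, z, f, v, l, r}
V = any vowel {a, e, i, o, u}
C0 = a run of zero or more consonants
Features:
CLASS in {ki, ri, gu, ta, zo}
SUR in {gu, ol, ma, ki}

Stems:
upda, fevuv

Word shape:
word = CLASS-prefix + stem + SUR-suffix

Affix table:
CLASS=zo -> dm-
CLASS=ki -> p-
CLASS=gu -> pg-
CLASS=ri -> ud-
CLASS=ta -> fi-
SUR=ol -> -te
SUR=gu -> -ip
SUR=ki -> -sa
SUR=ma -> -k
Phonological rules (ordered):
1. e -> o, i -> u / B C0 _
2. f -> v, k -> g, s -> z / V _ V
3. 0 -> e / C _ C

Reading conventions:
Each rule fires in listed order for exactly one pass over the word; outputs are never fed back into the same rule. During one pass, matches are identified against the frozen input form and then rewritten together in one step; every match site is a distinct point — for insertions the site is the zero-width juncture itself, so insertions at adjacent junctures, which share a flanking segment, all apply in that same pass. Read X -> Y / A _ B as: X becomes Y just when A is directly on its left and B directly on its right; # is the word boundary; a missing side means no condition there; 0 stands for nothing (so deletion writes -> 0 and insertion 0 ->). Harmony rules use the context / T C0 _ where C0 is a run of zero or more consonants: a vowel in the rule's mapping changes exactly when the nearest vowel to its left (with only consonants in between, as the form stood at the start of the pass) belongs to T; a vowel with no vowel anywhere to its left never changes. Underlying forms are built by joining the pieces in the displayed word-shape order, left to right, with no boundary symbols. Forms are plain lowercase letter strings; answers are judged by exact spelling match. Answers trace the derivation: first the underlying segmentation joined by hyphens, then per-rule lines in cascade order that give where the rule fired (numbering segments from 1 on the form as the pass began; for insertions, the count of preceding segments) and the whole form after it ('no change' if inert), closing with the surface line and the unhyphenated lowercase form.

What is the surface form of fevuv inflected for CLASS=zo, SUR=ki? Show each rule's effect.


underlying: dm-fevuv-sa
1. e -> o, i -> u / B C0 _: no change
2. f -> v, k -> g, s -> z / V _ V: no change
3. 0 -> e / C _ C: inserts after position(s) 1, 2, 7: demefevuvesa
surface: demefevuvesa


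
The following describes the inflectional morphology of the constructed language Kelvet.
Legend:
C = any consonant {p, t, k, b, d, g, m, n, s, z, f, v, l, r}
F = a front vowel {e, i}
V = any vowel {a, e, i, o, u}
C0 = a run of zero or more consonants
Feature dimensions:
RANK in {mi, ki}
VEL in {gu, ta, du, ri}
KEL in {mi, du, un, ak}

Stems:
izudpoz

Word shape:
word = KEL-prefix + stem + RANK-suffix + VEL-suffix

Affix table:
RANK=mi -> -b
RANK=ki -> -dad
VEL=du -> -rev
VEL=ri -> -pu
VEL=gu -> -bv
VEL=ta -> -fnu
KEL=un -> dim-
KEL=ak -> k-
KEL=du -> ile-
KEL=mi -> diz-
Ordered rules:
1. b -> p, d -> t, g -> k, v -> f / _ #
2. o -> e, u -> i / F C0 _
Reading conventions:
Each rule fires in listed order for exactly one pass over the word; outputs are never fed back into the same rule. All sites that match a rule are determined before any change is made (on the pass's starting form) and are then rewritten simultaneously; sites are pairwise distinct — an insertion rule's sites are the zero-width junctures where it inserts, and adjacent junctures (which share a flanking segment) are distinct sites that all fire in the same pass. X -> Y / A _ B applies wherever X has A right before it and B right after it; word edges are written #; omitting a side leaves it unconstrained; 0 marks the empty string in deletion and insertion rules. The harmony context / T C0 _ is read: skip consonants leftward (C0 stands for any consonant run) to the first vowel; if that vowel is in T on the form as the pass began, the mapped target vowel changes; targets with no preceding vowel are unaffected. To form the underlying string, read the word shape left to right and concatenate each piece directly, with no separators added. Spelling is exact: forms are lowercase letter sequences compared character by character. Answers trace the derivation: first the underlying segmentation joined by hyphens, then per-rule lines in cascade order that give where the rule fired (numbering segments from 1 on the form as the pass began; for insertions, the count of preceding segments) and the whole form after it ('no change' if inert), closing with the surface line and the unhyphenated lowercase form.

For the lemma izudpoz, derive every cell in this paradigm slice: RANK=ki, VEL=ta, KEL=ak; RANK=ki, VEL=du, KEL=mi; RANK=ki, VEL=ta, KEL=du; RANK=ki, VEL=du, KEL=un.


cell RANK=ki, VEL=ta, KEL=ak:
underlying: k-izudpoz-dad-fnu
1. b -> p, d -> t, g -> k, v -> f / _ #: no change
2. o -> e, u -> i / F C0 _: fires at position(s) 4: kizidpozdadfnu
surface: kizidpozdadfnu

cell RANK=ki, VEL=du, KEL=mi:
underlying: diz-izudpoz-dad-rev
1. b -> p, d -> t, g -> k, v -> f / _ #: fires at position(s) 16: dizizudpozdadref
2. o -> e, u -> i / F C0 _: fires at position(s) 6: dizizidpozdadref
surface: dizizidpozdadref

cell RANK=ki, VEL=ta, KEL=du:
underlying: ile-izudpoz-dad-fnu
1. b -> p, d -> t, g -> k, v -> f / _ #: no change
2. o -> e, u -> i / F C0 _: fires at position(s) 6: ileizidpozdadfnu
surface: ileizidpozdadfnu

cell RANK=ki, VEL=du, KEL=un:
underlying: dim-izudpoz-dad-rev
1. b -> p, d -> t, g -> k, v -> f / _ #: fires at position(s) 16: dimizudpozdadref
2. o -> e, u -> i / F C0 _: fires at position(s) 6: dimizidpozdadref
surface: dimizidpozdadref


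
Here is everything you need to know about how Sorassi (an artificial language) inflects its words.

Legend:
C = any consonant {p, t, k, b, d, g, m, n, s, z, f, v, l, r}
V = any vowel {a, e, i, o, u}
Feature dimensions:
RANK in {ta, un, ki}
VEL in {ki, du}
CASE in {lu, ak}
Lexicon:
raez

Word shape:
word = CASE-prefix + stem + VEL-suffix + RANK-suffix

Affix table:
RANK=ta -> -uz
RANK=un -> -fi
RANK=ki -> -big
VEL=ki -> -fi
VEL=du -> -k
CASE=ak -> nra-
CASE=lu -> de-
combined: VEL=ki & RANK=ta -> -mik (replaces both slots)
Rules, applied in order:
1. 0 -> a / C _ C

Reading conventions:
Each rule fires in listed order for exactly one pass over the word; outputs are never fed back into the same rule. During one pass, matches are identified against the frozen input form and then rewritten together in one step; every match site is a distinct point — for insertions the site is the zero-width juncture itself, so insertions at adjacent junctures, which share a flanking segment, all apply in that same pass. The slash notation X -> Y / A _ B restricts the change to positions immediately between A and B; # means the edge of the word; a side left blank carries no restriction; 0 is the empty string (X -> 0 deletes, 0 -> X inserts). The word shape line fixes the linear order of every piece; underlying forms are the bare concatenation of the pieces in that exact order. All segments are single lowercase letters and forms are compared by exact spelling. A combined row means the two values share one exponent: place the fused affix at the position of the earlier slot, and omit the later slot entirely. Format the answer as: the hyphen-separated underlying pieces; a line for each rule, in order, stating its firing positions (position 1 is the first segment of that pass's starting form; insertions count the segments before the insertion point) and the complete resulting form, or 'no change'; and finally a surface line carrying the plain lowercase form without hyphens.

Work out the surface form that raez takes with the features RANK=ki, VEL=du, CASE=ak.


underlying: nra-raez-k-big
1. 0 -> a / C _ C: inserts after position(s) 1, 7, 8: nararaezakabig
surface: nararaezakabig


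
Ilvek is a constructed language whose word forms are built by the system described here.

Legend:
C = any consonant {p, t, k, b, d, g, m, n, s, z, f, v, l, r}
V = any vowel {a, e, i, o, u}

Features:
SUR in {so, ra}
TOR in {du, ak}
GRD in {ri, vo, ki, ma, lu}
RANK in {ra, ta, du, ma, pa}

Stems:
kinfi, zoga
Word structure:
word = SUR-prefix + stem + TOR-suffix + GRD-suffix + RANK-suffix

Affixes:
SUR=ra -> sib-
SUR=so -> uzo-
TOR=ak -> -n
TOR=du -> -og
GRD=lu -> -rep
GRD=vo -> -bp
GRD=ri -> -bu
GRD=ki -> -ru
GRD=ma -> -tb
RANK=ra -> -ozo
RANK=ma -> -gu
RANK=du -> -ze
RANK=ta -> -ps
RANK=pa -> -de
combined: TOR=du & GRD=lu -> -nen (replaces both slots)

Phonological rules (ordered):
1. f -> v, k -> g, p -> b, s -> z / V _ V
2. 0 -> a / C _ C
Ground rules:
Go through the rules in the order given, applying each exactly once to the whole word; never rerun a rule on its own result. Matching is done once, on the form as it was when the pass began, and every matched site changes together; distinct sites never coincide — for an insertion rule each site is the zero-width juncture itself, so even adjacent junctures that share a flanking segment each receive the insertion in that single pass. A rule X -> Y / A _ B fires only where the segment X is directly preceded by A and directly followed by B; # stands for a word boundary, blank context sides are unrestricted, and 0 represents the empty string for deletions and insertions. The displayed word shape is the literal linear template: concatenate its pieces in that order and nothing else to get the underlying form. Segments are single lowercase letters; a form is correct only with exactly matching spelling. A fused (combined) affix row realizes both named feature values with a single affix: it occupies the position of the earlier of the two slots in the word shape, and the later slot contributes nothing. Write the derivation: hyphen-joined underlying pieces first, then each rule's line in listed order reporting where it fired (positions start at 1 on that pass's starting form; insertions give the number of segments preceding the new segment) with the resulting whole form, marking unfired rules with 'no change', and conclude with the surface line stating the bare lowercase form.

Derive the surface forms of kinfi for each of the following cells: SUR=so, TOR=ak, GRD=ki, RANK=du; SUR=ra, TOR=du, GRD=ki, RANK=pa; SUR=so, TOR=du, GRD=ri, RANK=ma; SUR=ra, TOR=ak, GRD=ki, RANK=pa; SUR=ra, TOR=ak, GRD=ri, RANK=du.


cell SUR=so, TOR=ak, GRD=ki, RANK=du:
underlying: uzo-kinfi-n-ru-ze
1. f -> v, k -> g, p -> b, s -> z / V _ V: fires at position(s) 4: uzoginfinruze
2. 0 -> a / C _ C: inserts after position(s) 6, 9: uzoginafinaruze
surface: uzoginafinaruze

cell SUR=ra, TOR=du, GRD=ki, RANK=pa:
underlying: sib-kinfi-og-ru-de
1. f -> v, k -> g, p -> b, s -> z / V _ V: no change
2. 0 -> a / C _ C: inserts after position(s) 3, 6, 10: sibakinafiogarude
surface: sibakinafiogarude

cell SUR=so, TOR=du, GRD=ri, RANK=ma:
underlying: uzo-kinfi-og-bu-gu
1. f -> v, k -> g, p -> b, s -> z / V _ V: fires at position(s) 4: uzoginfiogbugu
2. 0 -> a / C _ C: inserts after position(s) 6, 10: uzoginafiogabugu
surface: uzoginafiogabugu

cell SUR=ra, TOR=ak, GRD=ki, RANK=pa:
underlying: sib-kinfi-n-ru-de
1. f -> v, k -> g, p -> b, s -> z / V _ V: no change
2. 0 -> a / C _ C: inserts after position(s) 3, 6, 9: sibakinafinarude
surface: sibakinafinarude

cell SUR=ra, TOR=ak, GRD=ri, RANK=du:
underlying: sib-kinfi-n-bu-ze
1. f -> v, k -> g, p -> b, s -> z / V _ V: no change
2. 0 -> a / C _ C: inserts after position(s) 3, 6, 9: sibakinafinabuze
surface: sibakinafinabuze


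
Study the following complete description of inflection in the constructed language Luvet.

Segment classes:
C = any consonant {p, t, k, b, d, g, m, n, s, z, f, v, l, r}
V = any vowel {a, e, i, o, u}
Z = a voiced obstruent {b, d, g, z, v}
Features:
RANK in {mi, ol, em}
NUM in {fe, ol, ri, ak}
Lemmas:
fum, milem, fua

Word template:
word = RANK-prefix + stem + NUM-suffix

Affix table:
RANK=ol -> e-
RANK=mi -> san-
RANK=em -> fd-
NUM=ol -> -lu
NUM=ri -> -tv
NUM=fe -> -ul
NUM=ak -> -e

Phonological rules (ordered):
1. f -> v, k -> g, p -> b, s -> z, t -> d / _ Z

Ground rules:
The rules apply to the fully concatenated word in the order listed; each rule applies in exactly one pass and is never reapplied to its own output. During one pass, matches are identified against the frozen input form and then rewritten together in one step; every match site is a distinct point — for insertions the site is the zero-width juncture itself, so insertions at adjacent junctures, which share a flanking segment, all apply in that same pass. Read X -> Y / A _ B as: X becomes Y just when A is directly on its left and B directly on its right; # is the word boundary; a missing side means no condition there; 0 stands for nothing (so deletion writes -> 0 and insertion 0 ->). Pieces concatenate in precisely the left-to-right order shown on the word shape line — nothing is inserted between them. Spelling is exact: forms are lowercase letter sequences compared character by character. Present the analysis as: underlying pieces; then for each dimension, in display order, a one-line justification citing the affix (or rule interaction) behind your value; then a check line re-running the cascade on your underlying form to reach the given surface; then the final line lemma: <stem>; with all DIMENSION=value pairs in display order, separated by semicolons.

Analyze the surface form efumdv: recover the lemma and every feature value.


underlying: e-fum-tv
RANK=ol - signalled by the affix e-
NUM=ri - signalled by the affix -tv
check: efumtv -> efumdv
lemma: fum; RANK=ol; NUM=ri


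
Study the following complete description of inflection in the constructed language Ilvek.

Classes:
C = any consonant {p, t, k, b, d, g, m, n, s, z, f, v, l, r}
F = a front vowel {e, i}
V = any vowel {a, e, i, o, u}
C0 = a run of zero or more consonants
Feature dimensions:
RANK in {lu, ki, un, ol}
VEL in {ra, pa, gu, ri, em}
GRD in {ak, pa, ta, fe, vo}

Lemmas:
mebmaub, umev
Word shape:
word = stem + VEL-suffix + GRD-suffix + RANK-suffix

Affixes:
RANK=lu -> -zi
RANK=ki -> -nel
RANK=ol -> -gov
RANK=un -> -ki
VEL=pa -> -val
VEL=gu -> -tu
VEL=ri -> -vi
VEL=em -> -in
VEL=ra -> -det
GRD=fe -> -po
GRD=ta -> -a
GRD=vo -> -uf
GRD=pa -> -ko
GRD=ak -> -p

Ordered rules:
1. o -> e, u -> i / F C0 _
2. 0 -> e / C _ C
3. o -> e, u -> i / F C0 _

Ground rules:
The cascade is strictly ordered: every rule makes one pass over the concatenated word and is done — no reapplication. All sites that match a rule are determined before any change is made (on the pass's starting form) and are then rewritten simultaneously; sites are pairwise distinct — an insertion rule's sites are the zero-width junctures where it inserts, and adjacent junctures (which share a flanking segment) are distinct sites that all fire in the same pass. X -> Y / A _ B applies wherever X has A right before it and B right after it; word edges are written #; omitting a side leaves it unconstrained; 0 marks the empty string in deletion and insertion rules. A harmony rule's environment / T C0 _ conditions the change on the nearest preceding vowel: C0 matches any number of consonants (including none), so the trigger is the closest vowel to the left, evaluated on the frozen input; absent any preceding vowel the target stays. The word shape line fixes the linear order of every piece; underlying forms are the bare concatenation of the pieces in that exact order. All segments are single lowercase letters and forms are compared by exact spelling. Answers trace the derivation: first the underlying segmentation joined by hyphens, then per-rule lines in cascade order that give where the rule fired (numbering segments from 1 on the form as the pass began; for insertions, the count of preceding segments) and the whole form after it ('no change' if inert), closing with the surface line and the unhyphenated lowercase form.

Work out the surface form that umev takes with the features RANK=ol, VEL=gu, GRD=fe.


underlying: umev-tu-po-gov
1. o -> e, u -> i / F C0 _: fires at position(s) 6: umevtipogov
2. 0 -> e / C _ C: inserts after position(s) 4: umevetipogov
3. o -> e, u -> i / F C0 _: fires at position(s) 9: umevetipegov
surface: umevetipegov


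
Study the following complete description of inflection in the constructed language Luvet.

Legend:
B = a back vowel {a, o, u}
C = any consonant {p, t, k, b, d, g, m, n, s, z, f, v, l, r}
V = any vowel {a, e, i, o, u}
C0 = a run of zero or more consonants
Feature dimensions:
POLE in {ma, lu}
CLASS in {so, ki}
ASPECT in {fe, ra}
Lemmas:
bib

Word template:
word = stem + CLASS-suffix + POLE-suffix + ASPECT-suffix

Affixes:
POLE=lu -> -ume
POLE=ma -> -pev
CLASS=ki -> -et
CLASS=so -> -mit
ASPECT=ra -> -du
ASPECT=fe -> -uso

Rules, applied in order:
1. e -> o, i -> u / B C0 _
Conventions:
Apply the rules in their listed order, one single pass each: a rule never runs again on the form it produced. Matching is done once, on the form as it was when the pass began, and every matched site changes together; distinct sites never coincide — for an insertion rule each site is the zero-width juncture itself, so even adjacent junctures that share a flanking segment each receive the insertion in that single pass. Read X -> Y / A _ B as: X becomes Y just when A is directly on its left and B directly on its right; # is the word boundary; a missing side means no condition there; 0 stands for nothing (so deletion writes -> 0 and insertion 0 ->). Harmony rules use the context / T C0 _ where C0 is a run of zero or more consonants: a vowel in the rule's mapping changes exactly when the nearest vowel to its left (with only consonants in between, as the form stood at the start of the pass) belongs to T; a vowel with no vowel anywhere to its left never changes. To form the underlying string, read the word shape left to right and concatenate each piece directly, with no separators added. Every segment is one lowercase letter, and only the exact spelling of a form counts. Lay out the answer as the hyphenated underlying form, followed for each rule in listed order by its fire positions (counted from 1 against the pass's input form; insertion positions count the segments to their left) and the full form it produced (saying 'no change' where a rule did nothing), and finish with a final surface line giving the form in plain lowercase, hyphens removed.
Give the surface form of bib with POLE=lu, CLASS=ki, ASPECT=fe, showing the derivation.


underlying: bib-et-ume-uso
1. e -> o, i -> u / B C0 _: fires at position(s) 8: bibetumouso
surface: bibetumouso


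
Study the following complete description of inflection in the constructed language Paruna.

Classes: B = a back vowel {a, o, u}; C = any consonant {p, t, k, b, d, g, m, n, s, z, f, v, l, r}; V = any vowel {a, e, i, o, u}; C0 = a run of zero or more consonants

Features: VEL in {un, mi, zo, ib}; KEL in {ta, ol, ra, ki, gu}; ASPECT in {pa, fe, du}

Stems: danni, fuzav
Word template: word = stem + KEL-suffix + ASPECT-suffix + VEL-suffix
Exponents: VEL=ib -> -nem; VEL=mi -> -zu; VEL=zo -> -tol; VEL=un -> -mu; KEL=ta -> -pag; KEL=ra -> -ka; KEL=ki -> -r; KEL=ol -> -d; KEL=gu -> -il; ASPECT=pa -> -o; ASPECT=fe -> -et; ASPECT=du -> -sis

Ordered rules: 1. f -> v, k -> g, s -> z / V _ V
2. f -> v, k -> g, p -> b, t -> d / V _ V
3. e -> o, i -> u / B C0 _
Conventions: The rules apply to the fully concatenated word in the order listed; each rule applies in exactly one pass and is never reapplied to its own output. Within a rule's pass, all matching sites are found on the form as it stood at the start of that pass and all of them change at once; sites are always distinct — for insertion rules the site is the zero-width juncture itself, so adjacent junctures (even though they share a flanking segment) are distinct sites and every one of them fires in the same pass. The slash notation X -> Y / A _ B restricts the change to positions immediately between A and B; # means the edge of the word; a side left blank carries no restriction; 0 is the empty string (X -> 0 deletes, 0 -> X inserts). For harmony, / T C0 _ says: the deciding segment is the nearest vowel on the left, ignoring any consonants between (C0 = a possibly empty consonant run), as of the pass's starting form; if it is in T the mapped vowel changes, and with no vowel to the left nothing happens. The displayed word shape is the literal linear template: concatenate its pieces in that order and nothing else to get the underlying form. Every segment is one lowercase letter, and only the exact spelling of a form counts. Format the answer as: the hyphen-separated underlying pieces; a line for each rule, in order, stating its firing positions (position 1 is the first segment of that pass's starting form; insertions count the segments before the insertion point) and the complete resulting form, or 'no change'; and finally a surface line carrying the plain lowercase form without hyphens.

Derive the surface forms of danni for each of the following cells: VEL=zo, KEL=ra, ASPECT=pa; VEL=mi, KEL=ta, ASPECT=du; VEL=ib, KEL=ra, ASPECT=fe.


cell VEL=zo, KEL=ra, ASPECT=pa:
underlying: danni-ka-o-tol
1. f -> v, k -> g, s -> z / V _ V: fires at position(s) 6: dannigaotol
2. f -> v, k -> g, p -> b, t -> d / V _ V: fires at position(s) 9: dannigaodol
3. e -> o, i -> u / B C0 _: fires at position(s) 5: dannugaodol
surface: dannugaodol

cell VEL=mi, KEL=ta, ASPECT=du:
underlying: danni-pag-sis-zu
1. f -> v, k -> g, s -> z / V _ V: no change
2. f -> v, k -> g, p -> b, t -> d / V _ V: fires at position(s) 6: dannibagsiszu
3. e -> o, i -> u / B C0 _: fires at position(s) 5, 10: dannubagsuszu
surface: dannubagsuszu

cell VEL=ib, KEL=ra, ASPECT=fe:
underlying: danni-ka-et-nem
1. f -> v, k -> g, s -> z / V _ V: fires at position(s) 6: dannigaetnem
2. f -> v, k -> g, p -> b, t -> d / V _ V: no change
3. e -> o, i -> u / B C0 _: fires at position(s) 5, 8: dannugaotnem
surface: dannugaotnem
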